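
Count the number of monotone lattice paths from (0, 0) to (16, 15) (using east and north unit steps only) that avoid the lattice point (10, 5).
Number of paths = 276492171

Total paths from (0, 0) to (16, 15): C(31, 16) = 300540195. Paths through (10, 5): (paths (0, 0) → (10, 5)) × (paths (10, 5) → (16, 15)) = C(15, 10) · C(16, 6) = 3003 · 8008 = 24048024. Avoidance count = 300540195 − 24048024 = 276492171.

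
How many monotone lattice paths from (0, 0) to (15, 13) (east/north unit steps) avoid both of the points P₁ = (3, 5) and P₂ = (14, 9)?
Number of paths = 26684090

Inclusion–exclusion. Total paths: C(28, 15) = 37442160. Through P₁: C(8, 3)·C(20, 12) = 7054320. Through P₂: C(23, 14)·C(5, 1) = 4085950. Since P₁ is strictly southwest of P₂, a monotone path through both must visit P₁ then P₂; paths through both = C(8, 3)·C(15, 11)·C(5, 1) = 382200. Avoid both = 37442160 − 7054320 − 4085950 + 382200 = 26684090.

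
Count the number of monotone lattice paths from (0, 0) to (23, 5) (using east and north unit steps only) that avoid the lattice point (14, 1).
Number of paths = 87555

Total paths from (0, 0) to (23, 5): C(28, 23) = 98280. Paths through (14, 1): (paths (0, 0) → (14, 1)) × (paths (14, 1) → (23, 5)) = C(15, 14) · C(13, 9) = 15 · 715 = 10725. Avoidance count = 98280 − 10725 = 87555.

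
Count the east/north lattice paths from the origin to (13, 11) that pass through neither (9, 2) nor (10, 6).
Number of paths = 2023771

Inclusion–exclusion. Total paths: C(24, 13) = 2496144. Through P₁: C(11, 9)·C(13, 4) = 39325. Through P₂: C(16, 10)·C(8, 3) = 448448. Since P₁ is strictly southwest of P₂, a monotone path through both must visit P₁ then P₂; paths through both = C(11, 9)·C(5, 1)·C(8, 3) = 15400. Avoid both = 2496144 − 39325 − 448448 + 15400 = 2023771.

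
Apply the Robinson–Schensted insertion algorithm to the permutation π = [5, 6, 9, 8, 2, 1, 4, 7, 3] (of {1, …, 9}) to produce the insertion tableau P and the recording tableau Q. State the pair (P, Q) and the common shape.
P = [1, 3, 7] / [2, 4, 8] / [5, 6] / [9];  Q = [1, 2, 3] / [4, 7, 8] / [5, 9] / [6];  common shape = (3, 3, 2, 1)

Row-insert the values π_1, π_2, … into P one at a time, bumping the leftmost entry strictly greater than the inserted value down to the next row. The recording tableau Q records, in position (i, j), the step at which that cell was added to P.
  Insert 5 (step 1): P = [5];  Q = [1]
  Insert 6 (step 2): P = [5, 6];  Q = [1, 2]
  Insert 9 (step 3): P = [5, 6, 9];  Q = [1, 2, 3]
  Insert 8 (step 4): P = [5, 6, 8] / [9];  Q = [1, 2, 3] / [4]
  Insert 2 (step 5): P = [2, 6, 8] / [5] / [9];  Q = [1, 2, 3] / [4] / [5]
  Insert 1 (step 6): P = [1, 6, 8] / [2] / [5] / [9];  Q = [1, 2, 3] / [4] / [5] / [6]
  Insert 4 (step 7): P = [1, 4, 8] / [2, 6] / [5] / [9];  Q = [1, 2, 3] / [4, 7] / [5] / [6]
  Insert 7 (step 8): P = [1, 4, 7] / [2, 6, 8] / [5] / [9];  Q = [1, 2, 3] / [4, 7, 8] / [5] / [6]
  Insert 3 (step 9): P = [1, 3, 7] / [2, 4, 8] / [5, 6] / [9];  Q = [1, 2, 3] / [4, 7, 8] / [5, 9] / [6]
Final shape: (3, 3, 2, 1).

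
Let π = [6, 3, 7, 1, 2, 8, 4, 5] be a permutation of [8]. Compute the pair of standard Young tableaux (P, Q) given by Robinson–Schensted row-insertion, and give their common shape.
P = [1, 2, 4, 5] / [3, 7, 8] / [6];  Q = [1, 3, 6, 8] / [2, 5, 7] / [4];  common shape = (4, 3, 1)

Row-insert the values π_1, π_2, … into P one at a time, bumping the leftmost entry strictly greater than the inserted value down to the next row. The recording tableau Q records, in position (i, j), the step at which that cell was added to P.
  Insert 6 (step 1): P = [6];  Q = [1]
  Insert 3 (step 2): P = [3] / [6];  Q = [1] / [2]
  Insert 7 (step 3): P = [3, 7] / [6];  Q = [1, 3] / [2]
  Insert 1 (step 4): P = [1, 7] / [3] / [6];  Q = [1, 3] / [2] / [4]
  Insert 2 (step 5): P = [1, 2] / [3, 7] / [6];  Q = [1, 3] / [2, 5] / [4]
  Insert 8 (step 6): P = [1, 2, 8] / [3, 7] / [6];  Q = [1, 3, 6] / [2, 5] / [4]
  Insert 4 (step 7): P = [1, 2, 4] / [3, 7, 8] / [6];  Q = [1, 3, 6] / [2, 5, 7] / [4]
  Insert 5 (step 8): P = [1, 2, 4, 5] / [3, 7, 8] / [6];  Q = [1, 3, 6, 8] / [2, 5, 7] / [4]
Final shape: (4, 3, 1).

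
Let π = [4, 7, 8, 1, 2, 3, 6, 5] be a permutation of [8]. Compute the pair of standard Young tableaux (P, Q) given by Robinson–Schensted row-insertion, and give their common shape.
P = [1, 2, 3, 5] / [4, 6, 8] / [7];  Q = [1, 2, 3, 7] / [4, 5, 6] / [8];  common shape = (4, 3, 1)

Row-insert the values π_1, π_2, … into P one at a time, bumping the leftmost entry strictly greater than the inserted value down to the next row. The recording tableau Q records, in position (i, j), the step at which that cell was added to P.
  Insert 4 (step 1): P = [4];  Q = [1]
  Insert 7 (step 2): P = [4, 7];  Q = [1, 2]
  Insert 8 (step 3): P = [4, 7, 8];  Q = [1, 2, 3]
  Insert 1 (step 4): P = [1, 7, 8] / [4];  Q = [1, 2, 3] / [4]
  Insert 2 (step 5): P = [1, 2, 8] / [4, 7];  Q = [1, 2, 3] / [4, 5]
  Insert 3 (step 6): P = [1, 2, 3] / [4, 7, 8];  Q = [1, 2, 3] / [4, 5, 6]
  Insert 6 (step 7): P = [1, 2, 3, 6] / [4, 7, 8];  Q = [1, 2, 3, 7] / [4, 5, 6]
  Insert 5 (step 8): P = [1, 2, 3, 5] / [4, 6, 8] / [7];  Q = [1, 2, 3, 7] / [4, 5, 6] / [8]
Final shape: (4, 3, 1).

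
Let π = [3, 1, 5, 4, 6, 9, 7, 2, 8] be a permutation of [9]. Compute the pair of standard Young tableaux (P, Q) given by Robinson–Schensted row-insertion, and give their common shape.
P = [1, 2, 6, 7, 8] / [3, 4, 9] / [5];  Q = [1, 3, 5, 6, 9] / [2, 4, 7] / [8];  common shape = (5, 3, 1)

Row-insert the values π_1, π_2, … into P one at a time, bumping the leftmost entry strictly greater than the inserted value down to the next row. The recording tableau Q records, in position (i, j), the step at which that cell was added to P.
  Insert 3 (step 1): P = [3];  Q = [1]
  Insert 1 (step 2): P = [1] / [3];  Q = [1] / [2]
  Insert 5 (step 3): P = [1, 5] / [3];  Q = [1, 3] / [2]
  Insert 4 (step 4): P = [1, 4] / [3, 5];  Q = [1, 3] / [2, 4]
  Insert 6 (step 5): P = [1, 4, 6] / [3, 5];  Q = [1, 3, 5] / [2, 4]
  Insert 9 (step 6): P = [1, 4, 6, 9] / [3, 5];  Q = [1, 3, 5, 6] / [2, 4]
  Insert 7 (step 7): P = [1, 4, 6, 7] / [3, 5, 9];  Q = [1, 3, 5, 6] / [2, 4, 7]
  Insert 2 (step 8): P = [1, 2, 6, 7] / [3, 4, 9] / [5];  Q = [1, 3, 5, 6] / [2, 4, 7] / [8]
  Insert 8 (step 9): P = [1, 2, 6, 7, 8] / [3, 4, 9] / [5];  Q = [1, 3, 5, 6, 9] / [2, 4, 7] / [8]
Final shape: (5, 3, 1).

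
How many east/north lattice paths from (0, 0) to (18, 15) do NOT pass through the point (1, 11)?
Number of paths = 1037086500

Total paths from (0, 0) to (18, 15): C(33, 18) = 1037158320. Paths through (1, 11): (paths (0, 0) → (1, 11)) × (paths (1, 11) → (18, 15)) = C(12, 1) · C(21, 17) = 12 · 5985 = 71820. Avoidance count = 1037158320 − 71820 = 1037086500.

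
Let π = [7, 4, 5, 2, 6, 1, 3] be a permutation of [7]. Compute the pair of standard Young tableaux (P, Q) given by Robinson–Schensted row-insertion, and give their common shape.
P = [1, 3, 6] / [2, 5] / [4] / [7];  Q = [1, 3, 5] / [2, 7] / [4] / [6];  common shape = (3, 2, 1, 1)

Row-insert the values π_1, π_2, … into P one at a time, bumping the leftmost entry strictly greater than the inserted value down to the next row. The recording tableau Q records, in position (i, j), the step at which that cell was added to P.
  Insert 7 (step 1): P = [7];  Q = [1]
  Insert 4 (step 2): P = [4] / [7];  Q = [1] / [2]
  Insert 5 (step 3): P = [4, 5] / [7];  Q = [1, 3] / [2]
  Insert 2 (step 4): P = [2, 5] / [4] / [7];  Q = [1, 3] / [2] / [4]
  Insert 6 (step 5): P = [2, 5, 6] / [4] / [7];  Q = [1, 3, 5] / [2] / [4]
  Insert 1 (step 6): P = [1, 5, 6] / [2] / [4] / [7];  Q = [1, 3, 5] / [2] / [4] / [6]
  Insert 3 (step 7): P = [1, 3, 6] / [2, 5] / [4] / [7];  Q = [1, 3, 5] / [2, 7] / [4] / [6]
Final shape: (3, 2, 1, 1).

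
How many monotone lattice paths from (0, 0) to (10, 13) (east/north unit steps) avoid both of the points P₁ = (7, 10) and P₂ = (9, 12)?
Number of paths = 400622

Inclusion–exclusion. Total paths: C(23, 10) = 1144066. Through P₁: C(17, 7)·C(6, 3) = 388960. Through P₂: C(21, 9)·C(2, 1) = 587860. Since P₁ is strictly southwest of P₂, a monotone path through both must visit P₁ then P₂; paths through both = C(17, 7)·C(4, 2)·C(2, 1) = 233376. Avoid both = 1144066 − 388960 − 587860 + 233376 = 400622.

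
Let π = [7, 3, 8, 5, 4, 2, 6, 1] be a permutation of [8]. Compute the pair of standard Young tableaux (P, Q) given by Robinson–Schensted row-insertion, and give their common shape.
P = [1, 4, 6] / [2, 8] / [3] / [5] / [7];  Q = [1, 3, 7] / [2, 4] / [5] / [6] / [8];  common shape = (3, 2, 1, 1, 1)

Row-insert the values π_1, π_2, … into P one at a time, bumping the leftmost entry strictly greater than the inserted value down to the next row. The recording tableau Q records, in position (i, j), the step at which that cell was added to P.
  Insert 7 (step 1): P = [7];  Q = [1]
  Insert 3 (step 2): P = [3] / [7];  Q = [1] / [2]
  Insert 8 (step 3): P = [3, 8] / [7];  Q = [1, 3] / [2]
  Insert 5 (step 4): P = [3, 5] / [7, 8];  Q = [1, 3] / [2, 4]
  Insert 4 (step 5): P = [3, 4] / [5, 8] / [7];  Q = [1, 3] / [2, 4] / [5]
  Insert 2 (step 6): P = [2, 4] / [3, 8] / [5] / [7];  Q = [1, 3] / [2, 4] / [5] / [6]
  Insert 6 (step 7): P = [2, 4, 6] / [3, 8] / [5] / [7];  Q = [1, 3, 7] / [2, 4] / [5] / [6]
  Insert 1 (step 8): P = [1, 4, 6] / [2, 8] / [3] / [5] / [7];  Q = [1, 3, 7] / [2, 4] / [5] / [6] / [8]
Final shape: (3, 2, 1, 1, 1).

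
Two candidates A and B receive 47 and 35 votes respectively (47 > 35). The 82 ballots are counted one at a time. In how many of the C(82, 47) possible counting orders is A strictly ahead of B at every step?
Strict-lead orderings = 26031175990622065448640

Total orderings of the 82 votes with 47 for A: C(82, 47) = 177879702602584113899040. By the Bertrand ballot formula (Cycle Lemma / reflection principle), the number of orderings in which A is strictly ahead of B throughout is (p − q)/(p + q) · C(p + q, p) = (47 − 35)/(47 + 35) · 177879702602584113899040 = 26031175990622065448640.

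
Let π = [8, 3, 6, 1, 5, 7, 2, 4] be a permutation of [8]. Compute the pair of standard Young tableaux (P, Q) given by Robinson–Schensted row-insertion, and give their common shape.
P = [1, 2, 4] / [3, 5, 7] / [6] / [8];  Q = [1, 3, 6] / [2, 5, 8] / [4] / [7];  common shape = (3, 3, 1, 1)

Row-insert the values π_1, π_2, … into P one at a time, bumping the leftmost entry strictly greater than the inserted value down to the next row. The recording tableau Q records, in position (i, j), the step at which that cell was added to P.
  Insert 8 (step 1): P = [8];  Q = [1]
  Insert 3 (step 2): P = [3] / [8];  Q = [1] / [2]
  Insert 6 (step 3): P = [3, 6] / [8];  Q = [1, 3] / [2]
  Insert 1 (step 4): P = [1, 6] / [3] / [8];  Q = [1, 3] / [2] / [4]
  Insert 5 (step 5): P = [1, 5] / [3, 6] / [8];  Q = [1, 3] / [2, 5] / [4]
  Insert 7 (step 6): P = [1, 5, 7] / [3, 6] / [8];  Q = [1, 3, 6] / [2, 5] / [4]
  Insert 2 (step 7): P = [1, 2, 7] / [3, 5] / [6] / [8];  Q = [1, 3, 6] / [2, 5] / [4] / [7]
  Insert 4 (step 8): P = [1, 2, 4] / [3, 5, 7] / [6] / [8];  Q = [1, 3, 6] / [2, 5, 8] / [4] / [7]
Final shape: (3, 3, 1, 1).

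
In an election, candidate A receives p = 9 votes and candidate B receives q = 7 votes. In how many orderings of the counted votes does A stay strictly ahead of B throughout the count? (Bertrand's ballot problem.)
Strict-lead orderings = 1430

Total orderings of the 16 votes with 9 for A: C(16, 9) = 11440. By the Bertrand ballot formula (Cycle Lemma / reflection principle), the number of orderings in which A is strictly ahead of B throughout is (p − q)/(p + q) · C(p + q, p) = (9 − 7)/(9 + 7) · 11440 = 1430.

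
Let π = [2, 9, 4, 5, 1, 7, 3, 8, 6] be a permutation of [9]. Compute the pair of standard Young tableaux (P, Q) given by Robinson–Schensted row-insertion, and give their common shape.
P = [1, 3, 5, 6, 8] / [2, 4, 7] / [9];  Q = [1, 2, 4, 6, 8] / [3, 7, 9] / [5];  common shape = (5, 3, 1)

Row-insert the values π_1, π_2, … into P one at a time, bumping the leftmost entry strictly greater than the inserted value down to the next row. The recording tableau Q records, in position (i, j), the step at which that cell was added to P.
  Insert 2 (step 1): P = [2];  Q = [1]
  Insert 9 (step 2): P = [2, 9];  Q = [1, 2]
  Insert 4 (step 3): P = [2, 4] / [9];  Q = [1, 2] / [3]
  Insert 5 (step 4): P = [2, 4, 5] / [9];  Q = [1, 2, 4] / [3]
  Insert 1 (step 5): P = [1, 4, 5] / [2] / [9];  Q = [1, 2, 4] / [3] / [5]
  Insert 7 (step 6): P = [1, 4, 5, 7] / [2] / [9];  Q = [1, 2, 4, 6] / [3] / [5]
  Insert 3 (step 7): P = [1, 3, 5, 7] / [2, 4] / [9];  Q = [1, 2, 4, 6] / [3, 7] / [5]
  Insert 8 (step 8): P = [1, 3, 5, 7, 8] / [2, 4] / [9];  Q = [1, 2, 4, 6, 8] / [3, 7] / [5]
  Insert 6 (step 9): P = [1, 3, 5, 6, 8] / [2, 4, 7] / [9];  Q = [1, 2, 4, 6, 8] / [3, 7, 9] / [5]
Final shape: (5, 3, 1).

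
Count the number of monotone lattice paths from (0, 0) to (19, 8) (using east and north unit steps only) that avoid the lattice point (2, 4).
Number of paths = 2130300

Total paths from (0, 0) to (19, 8): C(27, 19) = 2220075. Paths through (2, 4): (paths (0, 0) → (2, 4)) × (paths (2, 4) → (19, 8)) = C(6, 2) · C(21, 17) = 15 · 5985 = 89775. Avoidance count = 2220075 − 89775 = 2130300.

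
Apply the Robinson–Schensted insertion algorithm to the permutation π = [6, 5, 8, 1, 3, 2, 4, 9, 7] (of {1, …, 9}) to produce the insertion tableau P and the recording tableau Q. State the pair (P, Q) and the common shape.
P = [1, 2, 4, 7] / [3, 8, 9] / [5] / [6];  Q = [1, 3, 7, 8] / [2, 5, 9] / [4] / [6];  common shape = (4, 3, 1, 1)

Row-insert the values π_1, π_2, … into P one at a time, bumping the leftmost entry strictly greater than the inserted value down to the next row. The recording tableau Q records, in position (i, j), the step at which that cell was added to P.
  Insert 6 (step 1): P = [6];  Q = [1]
  Insert 5 (step 2): P = [5] / [6];  Q = [1] / [2]
  Insert 8 (step 3): P = [5, 8] / [6];  Q = [1, 3] / [2]
  Insert 1 (step 4): P = [1, 8] / [5] / [6];  Q = [1, 3] / [2] / [4]
  Insert 3 (step 5): P = [1, 3] / [5, 8] / [6];  Q = [1, 3] / [2, 5] / [4]
  Insert 2 (step 6): P = [1, 2] / [3, 8] / [5] / [6];  Q = [1, 3] / [2, 5] / [4] / [6]
  Insert 4 (step 7): P = [1, 2, 4] / [3, 8] / [5] / [6];  Q = [1, 3, 7] / [2, 5] / [4] / [6]
  Insert 9 (step 8): P = [1, 2, 4, 9] / [3, 8] / [5] / [6];  Q = [1, 3, 7, 8] / [2, 5] / [4] / [6]
  Insert 7 (step 9): P = [1, 2, 4, 7] / [3, 8, 9] / [5] / [6];  Q = [1, 3, 7, 8] / [2, 5, 9] / [4] / [6]
Final shape: (4, 3, 1, 1).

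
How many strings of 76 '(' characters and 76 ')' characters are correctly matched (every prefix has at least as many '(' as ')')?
C_76 = 4790408930363303911328386208394864461024520

These balanced parentheses are counted by the Catalan number C_n = (1/(n + 1)) · C(2n, n). For n = 76: C_76 = (1/77) · C(152, 76) = 368861487637974401172285738046404563498888040/77 = 4790408930363303911328386208394864461024520.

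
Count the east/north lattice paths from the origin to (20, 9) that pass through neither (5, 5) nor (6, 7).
Number of paths = 8923053

Inclusion–exclusion. Total paths: C(29, 20) = 10015005. Through P₁: C(10, 5)·C(19, 15) = 976752. Through P₂: C(13, 6)·C(16, 14) = 205920. Since P₁ is strictly southwest of P₂, a monotone path through both must visit P₁ then P₂; paths through both = C(10, 5)·C(3, 1)·C(16, 14) = 90720. Avoid both = 10015005 − 976752 − 205920 + 90720 = 8923053.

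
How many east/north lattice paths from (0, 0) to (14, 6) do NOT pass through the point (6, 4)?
Number of paths = 29310

Total paths from (0, 0) to (14, 6): C(20, 14) = 38760. Paths through (6, 4): (paths (0, 0) → (6, 4)) × (paths (6, 4) → (14, 6)) = C(10, 6) · C(10, 8) = 210 · 45 = 9450. Avoidance count = 38760 − 9450 = 29310.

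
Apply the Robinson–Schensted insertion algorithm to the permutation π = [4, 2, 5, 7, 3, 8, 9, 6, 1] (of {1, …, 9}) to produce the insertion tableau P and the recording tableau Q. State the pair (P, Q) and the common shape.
P = [1, 3, 6, 8, 9] / [2, 5, 7] / [4];  Q = [1, 3, 4, 6, 7] / [2, 5, 8] / [9];  common shape = (5, 3, 1)

Row-insert the values π_1, π_2, … into P one at a time, bumping the leftmost entry strictly greater than the inserted value down to the next row. The recording tableau Q records, in position (i, j), the step at which that cell was added to P.
  Insert 4 (step 1): P = [4];  Q = [1]
  Insert 2 (step 2): P = [2] / [4];  Q = [1] / [2]
  Insert 5 (step 3): P = [2, 5] / [4];  Q = [1, 3] / [2]
  Insert 7 (step 4): P = [2, 5, 7] / [4];  Q = [1, 3, 4] / [2]
  Insert 3 (step 5): P = [2, 3, 7] / [4, 5];  Q = [1, 3, 4] / [2, 5]
  Insert 8 (step 6): P = [2, 3, 7, 8] / [4, 5];  Q = [1, 3, 4, 6] / [2, 5]
  Insert 9 (step 7): P = [2, 3, 7, 8, 9] / [4, 5];  Q = [1, 3, 4, 6, 7] / [2, 5]
  Insert 6 (step 8): P = [2, 3, 6, 8, 9] / [4, 5, 7];  Q = [1, 3, 4, 6, 7] / [2, 5, 8]
  Insert 1 (step 9): P = [1, 3, 6, 8, 9] / [2, 5, 7] / [4];  Q = [1, 3, 4, 6, 7] / [2, 5, 8] / [9]
Final shape: (5, 3, 1).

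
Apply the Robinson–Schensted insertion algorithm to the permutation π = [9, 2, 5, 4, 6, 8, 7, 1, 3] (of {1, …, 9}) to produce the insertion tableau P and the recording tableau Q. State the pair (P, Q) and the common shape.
P = [1, 3, 6, 7] / [2, 4] / [5, 8] / [9];  Q = [1, 3, 5, 6] / [2, 7] / [4, 9] / [8];  common shape = (4, 2, 2, 1)

Row-insert the values π_1, π_2, … into P one at a time, bumping the leftmost entry strictly greater than the inserted value down to the next row. The recording tableau Q records, in position (i, j), the step at which that cell was added to P.
  Insert 9 (step 1): P = [9];  Q = [1]
  Insert 2 (step 2): P = [2] / [9];  Q = [1] / [2]
  Insert 5 (step 3): P = [2, 5] / [9];  Q = [1, 3] / [2]
  Insert 4 (step 4): P = [2, 4] / [5] / [9];  Q = [1, 3] / [2] / [4]
  Insert 6 (step 5): P = [2, 4, 6] / [5] / [9];  Q = [1, 3, 5] / [2] / [4]
  Insert 8 (step 6): P = [2, 4, 6, 8] / [5] / [9];  Q = [1, 3, 5, 6] / [2] / [4]
  Insert 7 (step 7): P = [2, 4, 6, 7] / [5, 8] / [9];  Q = [1, 3, 5, 6] / [2, 7] / [4]
  Insert 1 (step 8): P = [1, 4, 6, 7] / [2, 8] / [5] / [9];  Q = [1, 3, 5, 6] / [2, 7] / [4] / [8]
  Insert 3 (step 9): P = [1, 3, 6, 7] / [2, 4] / [5, 8] / [9];  Q = [1, 3, 5, 6] / [2, 7] / [4, 9] / [8]
Final shape: (4, 2, 2, 1).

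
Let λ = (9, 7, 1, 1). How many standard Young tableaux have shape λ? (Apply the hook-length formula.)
# SYT of shape (9, 7, 1, 1) = 340340

Hook-length formula: f^λ = n! / Π hook(c), product over all cells c of the Young diagram. For λ = (9, 7, 1, 1), n = 18 boxes. Hook lengths by row (left-to-right, top-to-bottom): [12, 9, 8, 7, 6, 5, 4, 2, 1]; [9, 6, 5, 4, 3, 2, 1]; [2]; [1]. Product of hooks = 18811699200. So f^λ = 18! / 18811699200 = 6402373705728000 / 18811699200 = 340340.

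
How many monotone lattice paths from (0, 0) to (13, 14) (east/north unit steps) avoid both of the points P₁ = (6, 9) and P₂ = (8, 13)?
Number of paths = 15323850

Inclusion–exclusion. Total paths: C(27, 13) = 20058300. Through P₁: C(15, 6)·C(12, 7) = 3963960. Through P₂: C(21, 8)·C(6, 5) = 1220940. Since P₁ is strictly southwest of P₂, a monotone path through both must visit P₁ then P₂; paths through both = C(15, 6)·C(6, 2)·C(6, 5) = 450450. Avoid both = 20058300 − 3963960 − 1220940 + 450450 = 15323850.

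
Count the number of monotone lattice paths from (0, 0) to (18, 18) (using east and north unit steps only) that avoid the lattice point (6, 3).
Number of paths = 7614891060

Total paths from (0, 0) to (18, 18): C(36, 18) = 9075135300. Paths through (6, 3): (paths (0, 0) → (6, 3)) × (paths (6, 3) → (18, 18)) = C(9, 6) · C(27, 12) = 84 · 17383860 = 1460244240. Avoidance count = 9075135300 − 1460244240 = 7614891060.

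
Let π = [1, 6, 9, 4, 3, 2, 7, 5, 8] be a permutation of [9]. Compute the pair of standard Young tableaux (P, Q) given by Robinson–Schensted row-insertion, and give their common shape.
P = [1, 2, 5, 8] / [3, 7] / [4, 9] / [6];  Q = [1, 2, 3, 9] / [4, 7] / [5, 8] / [6];  common shape = (4, 2, 2, 1)

Row-insert the values π_1, π_2, … into P one at a time, bumping the leftmost entry strictly greater than the inserted value down to the next row. The recording tableau Q records, in position (i, j), the step at which that cell was added to P.
  Insert 1 (step 1): P = [1];  Q = [1]
  Insert 6 (step 2): P = [1, 6];  Q = [1, 2]
  Insert 9 (step 3): P = [1, 6, 9];  Q = [1, 2, 3]
  Insert 4 (step 4): P = [1, 4, 9] / [6];  Q = [1, 2, 3] / [4]
  Insert 3 (step 5): P = [1, 3, 9] / [4] / [6];  Q = [1, 2, 3] / [4] / [5]
  Insert 2 (step 6): P = [1, 2, 9] / [3] / [4] / [6];  Q = [1, 2, 3] / [4] / [5] / [6]
  Insert 7 (step 7): P = [1, 2, 7] / [3, 9] / [4] / [6];  Q = [1, 2, 3] / [4, 7] / [5] / [6]
  Insert 5 (step 8): P = [1, 2, 5] / [3, 7] / [4, 9] / [6];  Q = [1, 2, 3] / [4, 7] / [5, 8] / [6]
  Insert 8 (step 9): P = [1, 2, 5, 8] / [3, 7] / [4, 9] / [6];  Q = [1, 2, 3, 9] / [4, 7] / [5, 8] / [6]
Final shape: (4, 2, 2, 1).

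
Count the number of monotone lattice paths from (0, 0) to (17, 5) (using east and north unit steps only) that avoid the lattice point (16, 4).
Number of paths = 16644

Total paths from (0, 0) to (17, 5): C(22, 17) = 26334. Paths through (16, 4): (paths (0, 0) → (16, 4)) × (paths (16, 4) → (17, 5)) = C(20, 16) · C(2, 1) = 4845 · 2 = 9690. Avoidance count = 26334 − 9690 = 16644.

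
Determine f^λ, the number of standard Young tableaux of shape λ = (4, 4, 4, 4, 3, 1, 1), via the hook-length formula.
# SYT of shape (4, 4, 4, 4, 3, 1, 1) = 69837768

Hook-length formula: f^λ = n! / Π hook(c), product over all cells c of the Young diagram. For λ = (4, 4, 4, 4, 3, 1, 1), n = 21 boxes. Hook lengths by row (left-to-right, top-to-bottom): [10, 7, 6, 4]; [9, 6, 5, 3]; [8, 5, 4, 2]; [7, 4, 3, 1]; [5, 2, 1]; [2]; [1]. Product of hooks = 731566080000. So f^λ = 21! / 731566080000 = 51090942171709440000 / 731566080000 = 69837768.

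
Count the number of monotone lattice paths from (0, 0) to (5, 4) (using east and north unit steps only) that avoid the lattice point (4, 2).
Number of paths = 81

Total paths from (0, 0) to (5, 4): C(9, 5) = 126. Paths through (4, 2): (paths (0, 0) → (4, 2)) × (paths (4, 2) → (5, 4)) = C(6, 4) · C(3, 1) = 15 · 3 = 45. Avoidance count = 126 − 45 = 81.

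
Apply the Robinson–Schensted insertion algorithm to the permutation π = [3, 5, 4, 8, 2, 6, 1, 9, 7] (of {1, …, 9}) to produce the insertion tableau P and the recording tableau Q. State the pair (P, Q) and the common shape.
P = [1, 4, 6, 7] / [2, 8, 9] / [3] / [5];  Q = [1, 2, 4, 8] / [3, 6, 9] / [5] / [7];  common shape = (4, 3, 1, 1)

Row-insert the values π_1, π_2, … into P one at a time, bumping the leftmost entry strictly greater than the inserted value down to the next row. The recording tableau Q records, in position (i, j), the step at which that cell was added to P.
  Insert 3 (step 1): P = [3];  Q = [1]
  Insert 5 (step 2): P = [3, 5];  Q = [1, 2]
  Insert 4 (step 3): P = [3, 4] / [5];  Q = [1, 2] / [3]
  Insert 8 (step 4): P = [3, 4, 8] / [5];  Q = [1, 2, 4] / [3]
  Insert 2 (step 5): P = [2, 4, 8] / [3] / [5];  Q = [1, 2, 4] / [3] / [5]
  Insert 6 (step 6): P = [2, 4, 6] / [3, 8] / [5];  Q = [1, 2, 4] / [3, 6] / [5]
  Insert 1 (step 7): P = [1, 4, 6] / [2, 8] / [3] / [5];  Q = [1, 2, 4] / [3, 6] / [5] / [7]
  Insert 9 (step 8): P = [1, 4, 6, 9] / [2, 8] / [3] / [5];  Q = [1, 2, 4, 8] / [3, 6] / [5] / [7]
  Insert 7 (step 9): P = [1, 4, 6, 7] / [2, 8, 9] / [3] / [5];  Q = [1, 2, 4, 8] / [3, 6, 9] / [5] / [7]
Final shape: (4, 3, 1, 1).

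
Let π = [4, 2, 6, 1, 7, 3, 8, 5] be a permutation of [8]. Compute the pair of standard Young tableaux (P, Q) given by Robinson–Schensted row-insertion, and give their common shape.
P = [1, 3, 5, 8] / [2, 6, 7] / [4];  Q = [1, 3, 5, 7] / [2, 6, 8] / [4];  common shape = (4, 3, 1)

Row-insert the values π_1, π_2, … into P one at a time, bumping the leftmost entry strictly greater than the inserted value down to the next row. The recording tableau Q records, in position (i, j), the step at which that cell was added to P.
  Insert 4 (step 1): P = [4];  Q = [1]
  Insert 2 (step 2): P = [2] / [4];  Q = [1] / [2]
  Insert 6 (step 3): P = [2, 6] / [4];  Q = [1, 3] / [2]
  Insert 1 (step 4): P = [1, 6] / [2] / [4];  Q = [1, 3] / [2] / [4]
  Insert 7 (step 5): P = [1, 6, 7] / [2] / [4];  Q = [1, 3, 5] / [2] / [4]
  Insert 3 (step 6): P = [1, 3, 7] / [2, 6] / [4];  Q = [1, 3, 5] / [2, 6] / [4]
  Insert 8 (step 7): P = [1, 3, 7, 8] / [2, 6] / [4];  Q = [1, 3, 5, 7] / [2, 6] / [4]
  Insert 5 (step 8): P = [1, 3, 5, 8] / [2, 6, 7] / [4];  Q = [1, 3, 5, 7] / [2, 6, 8] / [4]
Final shape: (4, 3, 1).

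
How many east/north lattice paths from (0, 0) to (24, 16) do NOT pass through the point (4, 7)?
Number of paths = 59547150000

Total paths from (0, 0) to (24, 16): C(40, 24) = 62852101650. Paths through (4, 7): (paths (0, 0) → (4, 7)) × (paths (4, 7) → (24, 16)) = C(11, 4) · C(29, 20) = 330 · 10015005 = 3304951650. Avoidance count = 62852101650 − 3304951650 = 59547150000.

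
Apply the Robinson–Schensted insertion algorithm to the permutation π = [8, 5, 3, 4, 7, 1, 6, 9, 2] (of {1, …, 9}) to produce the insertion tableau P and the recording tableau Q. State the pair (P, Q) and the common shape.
P = [1, 2, 6, 9] / [3, 4] / [5, 7] / [8];  Q = [1, 4, 5, 8] / [2, 7] / [3, 9] / [6];  common shape = (4, 2, 2, 1)

Row-insert the values π_1, π_2, … into P one at a time, bumping the leftmost entry strictly greater than the inserted value down to the next row. The recording tableau Q records, in position (i, j), the step at which that cell was added to P.
  Insert 8 (step 1): P = [8];  Q = [1]
  Insert 5 (step 2): P = [5] / [8];  Q = [1] / [2]
  Insert 3 (step 3): P = [3] / [5] / [8];  Q = [1] / [2] / [3]
  Insert 4 (step 4): P = [3, 4] / [5] / [8];  Q = [1, 4] / [2] / [3]
  Insert 7 (step 5): P = [3, 4, 7] / [5] / [8];  Q = [1, 4, 5] / [2] / [3]
  Insert 1 (step 6): P = [1, 4, 7] / [3] / [5] / [8];  Q = [1, 4, 5] / [2] / [3] / [6]
  Insert 6 (step 7): P = [1, 4, 6] / [3, 7] / [5] / [8];  Q = [1, 4, 5] / [2, 7] / [3] / [6]
  Insert 9 (step 8): P = [1, 4, 6, 9] / [3, 7] / [5] / [8];  Q = [1, 4, 5, 8] / [2, 7] / [3] / [6]
  Insert 2 (step 9): P = [1, 2, 6, 9] / [3, 4] / [5, 7] / [8];  Q = [1, 4, 5, 8] / [2, 7] / [3, 9] / [6]
Final shape: (4, 2, 2, 1).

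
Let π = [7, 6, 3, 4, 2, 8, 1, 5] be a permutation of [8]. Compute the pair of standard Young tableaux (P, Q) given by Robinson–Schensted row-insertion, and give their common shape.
P = [1, 4, 5] / [2, 8] / [3] / [6] / [7];  Q = [1, 4, 6] / [2, 8] / [3] / [5] / [7];  common shape = (3, 2, 1, 1, 1)

Row-insert the values π_1, π_2, … into P one at a time, bumping the leftmost entry strictly greater than the inserted value down to the next row. The recording tableau Q records, in position (i, j), the step at which that cell was added to P.
  Insert 7 (step 1): P = [7];  Q = [1]
  Insert 6 (step 2): P = [6] / [7];  Q = [1] / [2]
  Insert 3 (step 3): P = [3] / [6] / [7];  Q = [1] / [2] / [3]
  Insert 4 (step 4): P = [3, 4] / [6] / [7];  Q = [1, 4] / [2] / [3]
  Insert 2 (step 5): P = [2, 4] / [3] / [6] / [7];  Q = [1, 4] / [2] / [3] / [5]
  Insert 8 (step 6): P = [2, 4, 8] / [3] / [6] / [7];  Q = [1, 4, 6] / [2] / [3] / [5]
  Insert 1 (step 7): P = [1, 4, 8] / [2] / [3] / [6] / [7];  Q = [1, 4, 6] / [2] / [3] / [5] / [7]
  Insert 5 (step 8): P = [1, 4, 5] / [2, 8] / [3] / [6] / [7];  Q = [1, 4, 6] / [2, 8] / [3] / [5] / [7]
Final shape: (3, 2, 1, 1, 1).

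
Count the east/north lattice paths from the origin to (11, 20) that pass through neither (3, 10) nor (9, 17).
Number of paths = 45819787

Inclusion–exclusion. Total paths: C(31, 11) = 84672315. Through P₁: C(13, 3)·C(18, 8) = 12514788. Through P₂: C(26, 9)·C(5, 2) = 31245500. Since P₁ is strictly southwest of P₂, a monotone path through both must visit P₁ then P₂; paths through both = C(13, 3)·C(13, 6)·C(5, 2) = 4907760. Avoid both = 84672315 − 12514788 − 31245500 + 4907760 = 45819787.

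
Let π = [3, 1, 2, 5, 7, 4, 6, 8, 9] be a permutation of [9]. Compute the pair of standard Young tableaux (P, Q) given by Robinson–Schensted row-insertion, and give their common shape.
P = [1, 2, 4, 6, 8, 9] / [3, 5, 7];  Q = [1, 3, 4, 5, 8, 9] / [2, 6, 7];  common shape = (6, 3)

Row-insert the values π_1, π_2, … into P one at a time, bumping the leftmost entry strictly greater than the inserted value down to the next row. The recording tableau Q records, in position (i, j), the step at which that cell was added to P.
  Insert 3 (step 1): P = [3];  Q = [1]
  Insert 1 (step 2): P = [1] / [3];  Q = [1] / [2]
  Insert 2 (step 3): P = [1, 2] / [3];  Q = [1, 3] / [2]
  Insert 5 (step 4): P = [1, 2, 5] / [3];  Q = [1, 3, 4] / [2]
  Insert 7 (step 5): P = [1, 2, 5, 7] / [3];  Q = [1, 3, 4, 5] / [2]
  Insert 4 (step 6): P = [1, 2, 4, 7] / [3, 5];  Q = [1, 3, 4, 5] / [2, 6]
  Insert 6 (step 7): P = [1, 2, 4, 6] / [3, 5, 7];  Q = [1, 3, 4, 5] / [2, 6, 7]
  Insert 8 (step 8): P = [1, 2, 4, 6, 8] / [3, 5, 7];  Q = [1, 3, 4, 5, 8] / [2, 6, 7]
  Insert 9 (step 9): P = [1, 2, 4, 6, 8, 9] / [3, 5, 7];  Q = [1, 3, 4, 5, 8, 9] / [2, 6, 7]
Final shape: (6, 3).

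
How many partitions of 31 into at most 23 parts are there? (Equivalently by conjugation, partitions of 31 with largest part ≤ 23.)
p(31, parts ≤ 23) = 6797

Use the recurrence p(n, m) = p(n, m−1) + p(n−m, m): either the largest part is < m (count p(n, m−1)) or the largest part is exactly m (remove one copy of m, count p(n−m, m)). With p(0, ·) = 1 this gives p(31, parts ≤ 23) = 6797. (By conjugating Young diagrams, this also counts partitions of 31 into at most 23 parts.)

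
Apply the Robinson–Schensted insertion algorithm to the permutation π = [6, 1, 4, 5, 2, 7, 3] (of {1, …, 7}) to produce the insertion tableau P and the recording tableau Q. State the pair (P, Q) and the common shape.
P = [1, 2, 3, 7] / [4, 5] / [6];  Q = [1, 3, 4, 6] / [2, 7] / [5];  common shape = (4, 2, 1)

Row-insert the values π_1, π_2, … into P one at a time, bumping the leftmost entry strictly greater than the inserted value down to the next row. The recording tableau Q records, in position (i, j), the step at which that cell was added to P.
  Insert 6 (step 1): P = [6];  Q = [1]
  Insert 1 (step 2): P = [1] / [6];  Q = [1] / [2]
  Insert 4 (step 3): P = [1, 4] / [6];  Q = [1, 3] / [2]
  Insert 5 (step 4): P = [1, 4, 5] / [6];  Q = [1, 3, 4] / [2]
  Insert 2 (step 5): P = [1, 2, 5] / [4] / [6];  Q = [1, 3, 4] / [2] / [5]
  Insert 7 (step 6): P = [1, 2, 5, 7] / [4] / [6];  Q = [1, 3, 4, 6] / [2] / [5]
  Insert 3 (step 7): P = [1, 2, 3, 7] / [4, 5] / [6];  Q = [1, 3, 4, 6] / [2, 7] / [5]
Final shape: (4, 2, 1).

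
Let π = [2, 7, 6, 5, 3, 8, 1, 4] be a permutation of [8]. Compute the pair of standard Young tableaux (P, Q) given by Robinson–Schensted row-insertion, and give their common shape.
P = [1, 3, 4] / [2, 8] / [5] / [6] / [7];  Q = [1, 2, 6] / [3, 8] / [4] / [5] / [7];  common shape = (3, 2, 1, 1, 1)

Row-insert the values π_1, π_2, … into P one at a time, bumping the leftmost entry strictly greater than the inserted value down to the next row. The recording tableau Q records, in position (i, j), the step at which that cell was added to P.
  Insert 2 (step 1): P = [2];  Q = [1]
  Insert 7 (step 2): P = [2, 7];  Q = [1, 2]
  Insert 6 (step 3): P = [2, 6] / [7];  Q = [1, 2] / [3]
  Insert 5 (step 4): P = [2, 5] / [6] / [7];  Q = [1, 2] / [3] / [4]
  Insert 3 (step 5): P = [2, 3] / [5] / [6] / [7];  Q = [1, 2] / [3] / [4] / [5]
  Insert 8 (step 6): P = [2, 3, 8] / [5] / [6] / [7];  Q = [1, 2, 6] / [3] / [4] / [5]
  Insert 1 (step 7): P = [1, 3, 8] / [2] / [5] / [6] / [7];  Q = [1, 2, 6] / [3] / [4] / [5] / [7]
  Insert 4 (step 8): P = [1, 3, 4] / [2, 8] / [5] / [6] / [7];  Q = [1, 2, 6] / [3, 8] / [4] / [5] / [7]
Final shape: (3, 2, 1, 1, 1).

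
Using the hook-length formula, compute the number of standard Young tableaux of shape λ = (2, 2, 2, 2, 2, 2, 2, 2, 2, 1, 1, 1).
# SYT of shape (2, 2, 2, 2, 2, 2, 2, 2, 2, 1, 1, 1) = 90440

Hook-length formula: f^λ = n! / Π hook(c), product over all cells c of the Young diagram. For λ = (2, 2, 2, 2, 2, 2, 2, 2, 2, 1, 1, 1), n = 21 boxes. Hook lengths by row (left-to-right, top-to-bottom): [13, 9]; [12, 8]; [11, 7]; [10, 6]; [9, 5]; [8, 4]; [7, 3]; [6, 2]; [5, 1]; [3]; [2]; [1]. Product of hooks = 564915326976000. So f^λ = 21! / 564915326976000 = 51090942171709440000 / 564915326976000 = 90440.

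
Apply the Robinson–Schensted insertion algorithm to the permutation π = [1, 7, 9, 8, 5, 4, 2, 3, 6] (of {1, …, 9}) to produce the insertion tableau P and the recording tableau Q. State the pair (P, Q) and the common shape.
P = [1, 2, 3, 6] / [4, 8] / [5] / [7] / [9];  Q = [1, 2, 3, 9] / [4, 8] / [5] / [6] / [7];  common shape = (4, 2, 1, 1, 1)

Row-insert the values π_1, π_2, … into P one at a time, bumping the leftmost entry strictly greater than the inserted value down to the next row. The recording tableau Q records, in position (i, j), the step at which that cell was added to P.
  Insert 1 (step 1): P = [1];  Q = [1]
  Insert 7 (step 2): P = [1, 7];  Q = [1, 2]
  Insert 9 (step 3): P = [1, 7, 9];  Q = [1, 2, 3]
  Insert 8 (step 4): P = [1, 7, 8] / [9];  Q = [1, 2, 3] / [4]
  Insert 5 (step 5): P = [1, 5, 8] / [7] / [9];  Q = [1, 2, 3] / [4] / [5]
  Insert 4 (step 6): P = [1, 4, 8] / [5] / [7] / [9];  Q = [1, 2, 3] / [4] / [5] / [6]
  Insert 2 (step 7): P = [1, 2, 8] / [4] / [5] / [7] / [9];  Q = [1, 2, 3] / [4] / [5] / [6] / [7]
  Insert 3 (step 8): P = [1, 2, 3] / [4, 8] / [5] / [7] / [9];  Q = [1, 2, 3] / [4, 8] / [5] / [6] / [7]
  Insert 6 (step 9): P = [1, 2, 3, 6] / [4, 8] / [5] / [7] / [9];  Q = [1, 2, 3, 9] / [4, 8] / [5] / [6] / [7]
Final shape: (4, 2, 1, 1, 1).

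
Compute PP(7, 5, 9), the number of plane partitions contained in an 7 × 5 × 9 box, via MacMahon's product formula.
PP(7, 5, 9) = 2424984388825856

Evaluate the triple product over i = 1..7, j = 1..5, k = 1..9. The factors are (2/1) · (3/2) · (4/3) · (5/4) · (6/5) · (7/6) · (8/7) · (9/8) · … (315 factors total). The numerators and denominators telescope so the product is an integer; carrying out the multiplication exactly gives PP(7, 5, 9) = 2424984388825856.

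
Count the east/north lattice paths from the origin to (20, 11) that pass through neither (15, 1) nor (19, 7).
Number of paths = 81352067

Inclusion–exclusion. Total paths: C(31, 20) = 84672315. Through P₁: C(16, 15)·C(15, 5) = 48048. Through P₂: C(26, 19)·C(5, 1) = 3289000. Since P₁ is strictly southwest of P₂, a monotone path through both must visit P₁ then P₂; paths through both = C(16, 15)·C(10, 4)·C(5, 1) = 16800. Avoid both = 84672315 − 48048 − 3289000 + 16800 = 81352067.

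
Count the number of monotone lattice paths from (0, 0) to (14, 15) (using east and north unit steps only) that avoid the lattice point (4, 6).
Number of paths = 58159380

Total paths from (0, 0) to (14, 15): C(29, 14) = 77558760. Paths through (4, 6): (paths (0, 0) → (4, 6)) × (paths (4, 6) → (14, 15)) = C(10, 4) · C(19, 10) = 210 · 92378 = 19399380. Avoidance count = 77558760 − 19399380 = 58159380.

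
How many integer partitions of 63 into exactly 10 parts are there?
p(63, 10 parts) = 89623

Partitions of n into exactly k parts are in bijection with partitions of n − k into at most k parts (subtract 1 from each part). So p(63, exactly 10) = p(53, parts ≤ 10). Computing via the recurrence p(m, j) = p(m, j−1) + p(m−j, j) gives 89623.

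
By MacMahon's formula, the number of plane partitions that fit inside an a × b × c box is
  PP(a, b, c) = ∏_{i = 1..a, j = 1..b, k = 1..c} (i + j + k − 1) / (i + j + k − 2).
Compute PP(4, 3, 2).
PP(4, 3, 2) = 490

Evaluate the triple product over i = 1..4, j = 1..3, k = 1..2. The factors are (2/1) · (3/2) · (3/2) · (4/3) · (4/3) · (5/4) · (3/2) · (4/3) · … (24 factors total). The numerators and denominators telescope so the product is an integer; carrying out the multiplication exactly gives PP(4, 3, 2) = 490.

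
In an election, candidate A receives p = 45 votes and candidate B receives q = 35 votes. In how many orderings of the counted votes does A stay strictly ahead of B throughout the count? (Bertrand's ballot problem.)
Strict-lead orderings = 7237577480931700810180

Total orderings of the 80 votes with 45 for A: C(80, 45) = 57900619847453606481440. By the Bertrand ballot formula (Cycle Lemma / reflection principle), the number of orderings in which A is strictly ahead of B throughout is (p − q)/(p + q) · C(p + q, p) = (45 − 35)/(45 + 35) · 57900619847453606481440 = 7237577480931700810180.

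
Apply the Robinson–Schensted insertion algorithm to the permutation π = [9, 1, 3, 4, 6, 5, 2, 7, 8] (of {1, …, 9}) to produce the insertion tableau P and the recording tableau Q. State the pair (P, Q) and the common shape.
P = [1, 2, 4, 5, 7, 8] / [3] / [6] / [9];  Q = [1, 3, 4, 5, 8, 9] / [2] / [6] / [7];  common shape = (6, 1, 1, 1)

Row-insert the values π_1, π_2, … into P one at a time, bumping the leftmost entry strictly greater than the inserted value down to the next row. The recording tableau Q records, in position (i, j), the step at which that cell was added to P.
  Insert 9 (step 1): P = [9];  Q = [1]
  Insert 1 (step 2): P = [1] / [9];  Q = [1] / [2]
  Insert 3 (step 3): P = [1, 3] / [9];  Q = [1, 3] / [2]
  Insert 4 (step 4): P = [1, 3, 4] / [9];  Q = [1, 3, 4] / [2]
  Insert 6 (step 5): P = [1, 3, 4, 6] / [9];  Q = [1, 3, 4, 5] / [2]
  Insert 5 (step 6): P = [1, 3, 4, 5] / [6] / [9];  Q = [1, 3, 4, 5] / [2] / [6]
  Insert 2 (step 7): P = [1, 2, 4, 5] / [3] / [6] / [9];  Q = [1, 3, 4, 5] / [2] / [6] / [7]
  Insert 7 (step 8): P = [1, 2, 4, 5, 7] / [3] / [6] / [9];  Q = [1, 3, 4, 5, 8] / [2] / [6] / [7]
  Insert 8 (step 9): P = [1, 2, 4, 5, 7, 8] / [3] / [6] / [9];  Q = [1, 3, 4, 5, 8, 9] / [2] / [6] / [7]
Final shape: (6, 1, 1, 1).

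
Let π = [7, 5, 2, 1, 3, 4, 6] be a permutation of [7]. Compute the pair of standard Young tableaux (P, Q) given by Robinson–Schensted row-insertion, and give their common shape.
P = [1, 3, 4, 6] / [2] / [5] / [7];  Q = [1, 5, 6, 7] / [2] / [3] / [4];  common shape = (4, 1, 1, 1)

Row-insert the values π_1, π_2, … into P one at a time, bumping the leftmost entry strictly greater than the inserted value down to the next row. The recording tableau Q records, in position (i, j), the step at which that cell was added to P.
  Insert 7 (step 1): P = [7];  Q = [1]
  Insert 5 (step 2): P = [5] / [7];  Q = [1] / [2]
  Insert 2 (step 3): P = [2] / [5] / [7];  Q = [1] / [2] / [3]
  Insert 1 (step 4): P = [1] / [2] / [5] / [7];  Q = [1] / [2] / [3] / [4]
  Insert 3 (step 5): P = [1, 3] / [2] / [5] / [7];  Q = [1, 5] / [2] / [3] / [4]
  Insert 4 (step 6): P = [1, 3, 4] / [2] / [5] / [7];  Q = [1, 5, 6] / [2] / [3] / [4]
  Insert 6 (step 7): P = [1, 3, 4, 6] / [2] / [5] / [7];  Q = [1, 5, 6, 7] / [2] / [3] / [4]
Final shape: (4, 1, 1, 1).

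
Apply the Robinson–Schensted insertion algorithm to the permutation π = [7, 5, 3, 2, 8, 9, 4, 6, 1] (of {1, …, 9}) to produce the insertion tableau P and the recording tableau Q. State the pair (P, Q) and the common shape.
P = [1, 4, 6] / [2, 8, 9] / [3] / [5] / [7];  Q = [1, 5, 6] / [2, 7, 8] / [3] / [4] / [9];  common shape = (3, 3, 1, 1, 1)

Row-insert the values π_1, π_2, … into P one at a time, bumping the leftmost entry strictly greater than the inserted value down to the next row. The recording tableau Q records, in position (i, j), the step at which that cell was added to P.
  Insert 7 (step 1): P = [7];  Q = [1]
  Insert 5 (step 2): P = [5] / [7];  Q = [1] / [2]
  Insert 3 (step 3): P = [3] / [5] / [7];  Q = [1] / [2] / [3]
  Insert 2 (step 4): P = [2] / [3] / [5] / [7];  Q = [1] / [2] / [3] / [4]
  Insert 8 (step 5): P = [2, 8] / [3] / [5] / [7];  Q = [1, 5] / [2] / [3] / [4]
  Insert 9 (step 6): P = [2, 8, 9] / [3] / [5] / [7];  Q = [1, 5, 6] / [2] / [3] / [4]
  Insert 4 (step 7): P = [2, 4, 9] / [3, 8] / [5] / [7];  Q = [1, 5, 6] / [2, 7] / [3] / [4]
  Insert 6 (step 8): P = [2, 4, 6] / [3, 8, 9] / [5] / [7];  Q = [1, 5, 6] / [2, 7, 8] / [3] / [4]
  Insert 1 (step 9): P = [1, 4, 6] / [2, 8, 9] / [3] / [5] / [7];  Q = [1, 5, 6] / [2, 7, 8] / [3] / [4] / [9]
Final shape: (3, 3, 1, 1, 1).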